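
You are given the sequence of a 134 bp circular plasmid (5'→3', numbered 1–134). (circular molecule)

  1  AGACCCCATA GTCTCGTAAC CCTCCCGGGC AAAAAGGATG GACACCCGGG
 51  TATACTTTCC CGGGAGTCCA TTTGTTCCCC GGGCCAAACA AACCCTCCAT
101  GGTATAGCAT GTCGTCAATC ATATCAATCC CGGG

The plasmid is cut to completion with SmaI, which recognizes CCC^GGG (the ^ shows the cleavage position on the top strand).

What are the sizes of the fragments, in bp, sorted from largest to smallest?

51, 29, 21, 19, 14 bp

SmaI sites (CCCGGG) start at positions 24, 45, 59, 78, 129.
SmaI cuts after base 3 of each site, so after positions 26, 47, 61, 80, 131.
Circular molecule, 5 cuts → 5 fragments:
  27–47 → 21 bp
  48–61 → 14 bp
  62–80 → 19 bp
  81–131 → 51 bp
  132–134 then 1–26 → 3 + 26 = 29 bp
Sorted largest to smallest: 51, 29, 21, 19, 14 bp.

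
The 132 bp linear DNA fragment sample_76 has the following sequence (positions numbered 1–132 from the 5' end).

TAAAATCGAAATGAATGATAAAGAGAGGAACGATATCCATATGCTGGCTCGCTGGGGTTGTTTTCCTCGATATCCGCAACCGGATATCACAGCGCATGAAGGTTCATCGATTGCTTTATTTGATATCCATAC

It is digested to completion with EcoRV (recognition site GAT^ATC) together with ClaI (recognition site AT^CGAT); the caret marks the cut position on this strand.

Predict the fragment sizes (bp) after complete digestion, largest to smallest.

37, 34, 22, 17, 14, 8 bp

EcoRV sites (GATATC) start at positions 32, 69, 83, 122.
EcoRV cuts after base 3 of each site, so after positions 34, 71, 85, 124.
The ClaI site (ATCGAT) starts at position 106.
ClaI cuts after base 2 of each site, so after position 107.
Combined cut positions: 34, 71, 85, 107, 124.
Linear molecule, 5 cuts → 6 fragments:
  1–34 → 34 bp
  35–71 → 37 bp
  72–85 → 14 bp
  86–107 → 22 bp
  108–124 → 17 bp
  125–132 → 8 bp
Sorted largest to smallest: 37, 34, 22, 17, 14, 8 bp.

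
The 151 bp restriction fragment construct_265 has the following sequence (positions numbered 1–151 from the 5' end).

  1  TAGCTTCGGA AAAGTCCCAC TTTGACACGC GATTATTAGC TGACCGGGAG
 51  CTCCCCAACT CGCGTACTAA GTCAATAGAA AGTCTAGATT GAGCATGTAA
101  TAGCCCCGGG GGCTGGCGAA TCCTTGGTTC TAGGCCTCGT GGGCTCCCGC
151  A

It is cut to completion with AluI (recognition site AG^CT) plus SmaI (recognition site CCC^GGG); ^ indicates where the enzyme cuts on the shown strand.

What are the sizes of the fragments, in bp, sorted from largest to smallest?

57, 44, 36, 11, 3 bp

AluI sites (AGCT) start at positions 2, 38, 49.
AluI cuts after base 2 of each site, so after positions 3, 39, 50.
The SmaI site (CCCGGG) starts at position 105.
SmaI cuts after base 3 of each site, so after position 107.
Combined cut positions: 3, 39, 50, 107.
Linear molecule, 4 cuts → 5 fragments:
  1–3 → 3 bp
  4–39 → 36 bp
  40–50 → 11 bp
  51–107 → 57 bp
  108–151 → 44 bp
Sorted largest to smallest: 57, 44, 36, 11, 3 bp.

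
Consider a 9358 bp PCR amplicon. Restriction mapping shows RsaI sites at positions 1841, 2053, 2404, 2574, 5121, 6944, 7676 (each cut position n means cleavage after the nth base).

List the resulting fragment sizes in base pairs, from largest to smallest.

2547, 1841, 1823, 1682, 732, 351, 212, 170 bp

Linear molecule, 7 cuts → 8 fragments:
  1841 − 0 = 1841 bp
  2053 − 1841 = 212 bp
  2404 − 2053 = 351 bp
  2574 − 2404 = 170 bp
  5121 − 2574 = 2547 bp
  6944 − 5121 = 1823 bp
  7676 − 6944 = 732 bp
  9358 − 7676 = 1682 bp
Sorted largest to smallest: 2547, 1841, 1823, 1682, 732, 351, 212, 170 bp.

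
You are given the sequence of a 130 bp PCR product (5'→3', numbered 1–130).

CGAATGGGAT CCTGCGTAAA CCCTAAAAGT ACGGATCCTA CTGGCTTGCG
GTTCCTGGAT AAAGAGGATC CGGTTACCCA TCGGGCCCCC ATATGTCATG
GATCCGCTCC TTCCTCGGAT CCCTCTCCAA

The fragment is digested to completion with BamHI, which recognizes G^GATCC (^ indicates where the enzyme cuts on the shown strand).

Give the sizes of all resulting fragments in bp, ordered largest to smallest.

34, 33, 26, 17, 13, 7 bp

BamHI sites (GGATCC) start at positions 7, 33, 66, 100, 117.
BamHI cuts after the first base of each site, so after positions 7, 33, 66, 100, 117.
Linear molecule, 5 cuts → 6 fragments:
  1–7 → 7 bp
  8–33 → 26 bp
  34–66 → 33 bp
  67–100 → 34 bp
  101–117 → 17 bp
  118–130 → 13 bp
Sorted largest to smallest: 34, 33, 26, 17, 13, 7 bp.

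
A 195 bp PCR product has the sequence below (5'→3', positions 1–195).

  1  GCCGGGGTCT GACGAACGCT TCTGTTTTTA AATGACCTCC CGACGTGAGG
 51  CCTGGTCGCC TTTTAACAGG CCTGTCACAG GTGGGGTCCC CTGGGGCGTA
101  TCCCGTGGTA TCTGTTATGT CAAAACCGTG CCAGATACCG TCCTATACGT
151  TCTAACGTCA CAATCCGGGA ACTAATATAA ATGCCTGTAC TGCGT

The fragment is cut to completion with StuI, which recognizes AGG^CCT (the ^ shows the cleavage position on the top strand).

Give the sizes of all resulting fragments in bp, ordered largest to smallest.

StuI sites (AGGCCT) start at positions 48, 68.
StuI cuts after base 3 of each site, so after positions 50, 70.
Linear molecule, 2 cuts → 3 fragments:
  1–50 → 50 bp
  51–70 → 20 bp
  71–195 → 125 bp
Sorted largest to smallest: 125, 50, 20 bp.

125, 50, 20 bp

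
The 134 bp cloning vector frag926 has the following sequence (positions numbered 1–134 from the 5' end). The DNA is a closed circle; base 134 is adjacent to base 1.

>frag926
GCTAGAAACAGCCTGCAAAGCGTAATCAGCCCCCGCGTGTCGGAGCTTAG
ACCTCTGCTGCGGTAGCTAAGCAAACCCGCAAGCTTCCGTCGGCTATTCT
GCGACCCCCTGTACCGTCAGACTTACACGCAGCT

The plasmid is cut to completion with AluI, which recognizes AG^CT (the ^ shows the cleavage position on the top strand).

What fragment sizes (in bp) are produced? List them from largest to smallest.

AluI sites (AGCT) start at positions 44, 65, 82, 131.
AluI cuts after base 2 of each site, so after positions 45, 66, 83, 132.
Circular molecule, 4 cuts → 4 fragments:
  46–66 → 21 bp
  67–83 → 17 bp
  84–132 → 49 bp
  133–134 then 1–45 → 2 + 45 = 47 bp
Sorted largest to smallest: 49, 47, 21, 17 bp.

49, 47, 21, 17 bp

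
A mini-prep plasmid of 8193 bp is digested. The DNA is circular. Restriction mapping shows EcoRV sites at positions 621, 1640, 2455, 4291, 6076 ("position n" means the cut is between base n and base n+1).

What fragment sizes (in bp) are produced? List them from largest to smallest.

2738, 1836, 1785, 1019, 815 bp

Circular molecule, 5 cuts → 5 fragments:
  1640 − 621 = 1019 bp
  2455 − 1640 = 815 bp
  4291 − 2455 = 1836 bp
  6076 − 4291 = 1785 bp
  wrap: 8193 − 6076 + 621 = 2738 bp
Sorted largest to smallest: 2738, 1836, 1785, 1019, 815 bp.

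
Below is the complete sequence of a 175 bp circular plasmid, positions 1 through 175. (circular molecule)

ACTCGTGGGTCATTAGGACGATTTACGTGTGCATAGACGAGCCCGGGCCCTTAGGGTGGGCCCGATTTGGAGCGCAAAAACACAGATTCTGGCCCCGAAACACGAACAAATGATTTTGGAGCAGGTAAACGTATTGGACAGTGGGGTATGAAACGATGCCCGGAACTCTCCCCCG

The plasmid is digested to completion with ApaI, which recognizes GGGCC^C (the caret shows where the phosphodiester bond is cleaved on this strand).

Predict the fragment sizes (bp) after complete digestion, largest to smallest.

ApaI sites (GGGCCC) start at positions 45, 58.
ApaI cuts after base 5 of each site (before the last base), so after positions 49, 62.
Circular molecule, 2 cuts → 2 fragments:
  50–62 → 13 bp
  63–175 then 1–49 → 113 + 49 = 162 bp
Sorted largest to smallest: 162, 13 bp.

162, 13 bp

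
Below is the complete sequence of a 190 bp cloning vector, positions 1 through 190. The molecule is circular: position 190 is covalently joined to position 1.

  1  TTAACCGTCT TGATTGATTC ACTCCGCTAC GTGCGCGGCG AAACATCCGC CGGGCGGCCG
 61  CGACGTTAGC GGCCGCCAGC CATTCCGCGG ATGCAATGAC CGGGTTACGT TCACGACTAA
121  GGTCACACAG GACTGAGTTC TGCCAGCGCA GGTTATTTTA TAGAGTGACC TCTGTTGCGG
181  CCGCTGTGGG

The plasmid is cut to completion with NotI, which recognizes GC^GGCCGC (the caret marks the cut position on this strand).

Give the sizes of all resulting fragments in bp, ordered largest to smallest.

108, 67, 15 bp

NotI sites (GCGGCCGC) start at positions 54, 69, 177.
NotI cuts after base 2 of each site, so after positions 55, 70, 178.
Circular molecule, 3 cuts → 3 fragments:
  56–70 → 15 bp
  71–178 → 108 bp
  179–190 then 1–55 → 12 + 55 = 67 bp
Sorted largest to smallest: 108, 67, 15 bp.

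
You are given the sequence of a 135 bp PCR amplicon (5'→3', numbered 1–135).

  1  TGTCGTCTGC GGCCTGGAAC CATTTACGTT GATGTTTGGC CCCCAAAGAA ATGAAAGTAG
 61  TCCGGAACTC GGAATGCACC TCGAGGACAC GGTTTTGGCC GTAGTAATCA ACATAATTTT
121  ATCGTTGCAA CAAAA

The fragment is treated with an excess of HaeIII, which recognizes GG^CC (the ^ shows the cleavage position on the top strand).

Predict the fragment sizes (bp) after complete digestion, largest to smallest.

HaeIII sites (GGCC) start at positions 11, 38, 97.
HaeIII cuts after base 2 of each site, so after positions 12, 39, 98.
Linear molecule, 3 cuts → 4 fragments:
  1–12 → 12 bp
  13–39 → 27 bp
  40–98 → 59 bp
  99–135 → 37 bp
Sorted largest to smallest: 59, 37, 27, 12 bp.

59, 37, 27, 12 bp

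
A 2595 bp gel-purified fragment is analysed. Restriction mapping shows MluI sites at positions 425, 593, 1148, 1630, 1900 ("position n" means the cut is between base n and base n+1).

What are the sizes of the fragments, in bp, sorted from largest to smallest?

695, 555, 482, 425, 270, 168 bp

Linear molecule, 5 cuts → 6 fragments:
  425 − 0 = 425 bp
  593 − 425 = 168 bp
  1148 − 593 = 555 bp
  1630 − 1148 = 482 bp
  1900 − 1630 = 270 bp
  2595 − 1900 = 695 bp
Sorted largest to smallest: 695, 555, 482, 425, 270, 168 bp.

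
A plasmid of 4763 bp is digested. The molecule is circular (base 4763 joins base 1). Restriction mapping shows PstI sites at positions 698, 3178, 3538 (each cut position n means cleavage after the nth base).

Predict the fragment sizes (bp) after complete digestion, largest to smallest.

2480, 1923, 360 bp

Circular molecule, 3 cuts → 3 fragments:
  3178 − 698 = 2480 bp
  3538 − 3178 = 360 bp
  wrap: 4763 − 3538 + 698 = 1923 bp
Sorted largest to smallest: 2480, 1923, 360 bp.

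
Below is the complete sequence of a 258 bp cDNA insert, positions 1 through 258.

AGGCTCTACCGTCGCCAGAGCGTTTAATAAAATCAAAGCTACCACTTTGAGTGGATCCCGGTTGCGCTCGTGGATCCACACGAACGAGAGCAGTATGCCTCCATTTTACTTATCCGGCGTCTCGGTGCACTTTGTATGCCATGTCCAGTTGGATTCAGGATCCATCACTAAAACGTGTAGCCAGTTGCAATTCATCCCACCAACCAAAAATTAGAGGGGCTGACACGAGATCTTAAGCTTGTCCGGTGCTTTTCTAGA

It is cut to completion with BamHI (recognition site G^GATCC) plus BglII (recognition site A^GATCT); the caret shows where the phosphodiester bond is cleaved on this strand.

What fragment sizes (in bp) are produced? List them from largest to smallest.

86, 70, 53, 30, 19 bp

BamHI sites (GGATCC) start at positions 53, 72, 158.
BamHI cuts after the first base of each site, so after positions 53, 72, 158.
The BglII site (AGATCT) starts at position 228.
BglII cuts after the first base of each site, so after position 228.
Combined cut positions: 53, 72, 158, 228.
Linear molecule, 4 cuts → 5 fragments:
  1–53 → 53 bp
  54–72 → 19 bp
  73–158 → 86 bp
  159–228 → 70 bp
  229–258 → 30 bp
Sorted largest to smallest: 86, 70, 53, 30, 19 bp.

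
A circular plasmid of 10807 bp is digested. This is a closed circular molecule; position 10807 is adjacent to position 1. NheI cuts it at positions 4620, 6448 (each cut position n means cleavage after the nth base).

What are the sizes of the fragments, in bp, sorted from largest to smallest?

8979, 1828 bp

Circular molecule, 2 cuts → 2 fragments:
  6448 − 4620 = 1828 bp
  wrap: 10807 − 6448 + 4620 = 8979 bp
Sorted largest to smallest: 8979, 1828 bp.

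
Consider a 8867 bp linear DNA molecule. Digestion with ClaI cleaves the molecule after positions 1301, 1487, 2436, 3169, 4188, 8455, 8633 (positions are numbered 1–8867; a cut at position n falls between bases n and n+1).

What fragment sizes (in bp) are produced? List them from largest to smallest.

Linear molecule, 7 cuts → 8 fragments:
  1301 − 0 = 1301 bp
  1487 − 1301 = 186 bp
  2436 − 1487 = 949 bp
  3169 − 2436 = 733 bp
  4188 − 3169 = 1019 bp
  8455 − 4188 = 4267 bp
  8633 − 8455 = 178 bp
  8867 − 8633 = 234 bp
Sorted largest to smallest: 4267, 1301, 1019, 949, 733, 234, 186, 178 bp.

4267, 1301, 1019, 949, 733, 234, 186, 178 bp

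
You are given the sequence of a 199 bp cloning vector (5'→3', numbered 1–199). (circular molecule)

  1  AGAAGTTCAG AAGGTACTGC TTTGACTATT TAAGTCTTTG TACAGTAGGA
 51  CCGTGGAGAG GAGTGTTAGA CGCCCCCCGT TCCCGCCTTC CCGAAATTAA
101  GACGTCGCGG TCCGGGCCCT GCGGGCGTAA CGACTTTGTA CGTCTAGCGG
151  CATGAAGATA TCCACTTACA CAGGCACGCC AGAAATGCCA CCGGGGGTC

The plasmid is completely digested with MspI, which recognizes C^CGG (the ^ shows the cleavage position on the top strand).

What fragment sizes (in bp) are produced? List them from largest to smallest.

MspI sites (CCGG) start at positions 112, 191.
MspI cuts after the first base of each site, so after positions 112, 191.
Circular molecule, 2 cuts → 2 fragments:
  113–191 → 79 bp
  192–199 then 1–112 → 8 + 112 = 120 bp
Sorted largest to smallest: 120, 79 bp.

120, 79 bp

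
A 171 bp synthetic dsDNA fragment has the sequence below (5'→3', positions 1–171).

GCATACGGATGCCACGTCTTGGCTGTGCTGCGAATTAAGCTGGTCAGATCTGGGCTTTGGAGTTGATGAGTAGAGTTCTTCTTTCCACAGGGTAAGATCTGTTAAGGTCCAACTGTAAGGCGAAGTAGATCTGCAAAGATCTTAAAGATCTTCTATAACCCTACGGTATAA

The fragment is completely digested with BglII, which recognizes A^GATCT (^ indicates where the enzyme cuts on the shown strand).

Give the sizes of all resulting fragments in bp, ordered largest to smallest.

BglII sites (AGATCT) start at positions 46, 95, 127, 137, 146.
BglII cuts after the first base of each site, so after positions 46, 95, 127, 137, 146.
Linear molecule, 5 cuts → 6 fragments:
  1–46 → 46 bp
  47–95 → 49 bp
  96–127 → 32 bp
  128–137 → 10 bp
  138–146 → 9 bp
  147–171 → 25 bp
Sorted largest to smallest: 49, 46, 32, 25, 10, 9 bp.

49, 46, 32, 25, 10, 9 bp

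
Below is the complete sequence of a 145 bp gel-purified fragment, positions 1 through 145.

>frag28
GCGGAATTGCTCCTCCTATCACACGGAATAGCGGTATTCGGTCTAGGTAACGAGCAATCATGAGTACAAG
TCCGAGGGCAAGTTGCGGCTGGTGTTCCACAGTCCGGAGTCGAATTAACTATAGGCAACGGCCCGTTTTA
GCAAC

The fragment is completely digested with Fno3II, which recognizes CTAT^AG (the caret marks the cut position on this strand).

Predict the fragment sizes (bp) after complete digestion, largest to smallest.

122, 23 bp

The Fno3II site (CTATAG) starts at position 119.
Fno3II cuts after base 4 of each site, so after position 122.
Linear molecule, 1 cut → 2 fragments:
  1–122 → 122 bp
  123–145 → 23 bp
Sorted largest to smallest: 122, 23 bp.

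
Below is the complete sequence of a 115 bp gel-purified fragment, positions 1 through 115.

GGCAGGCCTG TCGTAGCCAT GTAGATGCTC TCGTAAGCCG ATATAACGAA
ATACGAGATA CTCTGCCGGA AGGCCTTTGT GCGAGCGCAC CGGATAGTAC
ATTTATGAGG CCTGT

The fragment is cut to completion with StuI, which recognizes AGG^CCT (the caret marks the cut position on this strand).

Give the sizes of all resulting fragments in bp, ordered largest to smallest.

StuI sites (AGGCCT) start at positions 4, 71, 108.
StuI cuts after base 3 of each site, so after positions 6, 73, 110.
Linear molecule, 3 cuts → 4 fragments:
  1–6 → 6 bp
  7–73 → 67 bp
  74–110 → 37 bp
  111–115 → 5 bp
Sorted largest to smallest: 67, 37, 6, 5 bp.

67, 37, 6, 5 bp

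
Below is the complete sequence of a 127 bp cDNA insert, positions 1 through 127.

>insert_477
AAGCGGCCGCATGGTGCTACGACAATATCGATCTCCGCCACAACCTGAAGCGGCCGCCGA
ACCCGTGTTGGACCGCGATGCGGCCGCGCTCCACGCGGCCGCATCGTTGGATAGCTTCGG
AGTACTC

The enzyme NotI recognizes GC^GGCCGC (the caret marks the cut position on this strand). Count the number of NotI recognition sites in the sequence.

GCGGCCGC occurs starting at positions 3, 50, 80, 95.
NotI cuts at 4 sites.

4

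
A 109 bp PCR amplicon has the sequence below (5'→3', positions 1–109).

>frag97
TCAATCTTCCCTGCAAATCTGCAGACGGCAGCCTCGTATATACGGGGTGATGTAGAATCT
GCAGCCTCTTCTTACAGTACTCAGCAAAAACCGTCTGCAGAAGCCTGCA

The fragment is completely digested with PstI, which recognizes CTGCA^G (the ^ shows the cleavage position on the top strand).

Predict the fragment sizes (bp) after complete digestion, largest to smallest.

PstI sites (CTGCAG) start at positions 19, 59, 95.
PstI cuts after base 5 of each site (before the last base), so after positions 23, 63, 99.
Linear molecule, 3 cuts → 4 fragments:
  1–23 → 23 bp
  24–63 → 40 bp
  64–99 → 36 bp
  100–109 → 10 bp
Sorted largest to smallest: 40, 36, 23, 10 bp.

40, 36, 23, 10 bp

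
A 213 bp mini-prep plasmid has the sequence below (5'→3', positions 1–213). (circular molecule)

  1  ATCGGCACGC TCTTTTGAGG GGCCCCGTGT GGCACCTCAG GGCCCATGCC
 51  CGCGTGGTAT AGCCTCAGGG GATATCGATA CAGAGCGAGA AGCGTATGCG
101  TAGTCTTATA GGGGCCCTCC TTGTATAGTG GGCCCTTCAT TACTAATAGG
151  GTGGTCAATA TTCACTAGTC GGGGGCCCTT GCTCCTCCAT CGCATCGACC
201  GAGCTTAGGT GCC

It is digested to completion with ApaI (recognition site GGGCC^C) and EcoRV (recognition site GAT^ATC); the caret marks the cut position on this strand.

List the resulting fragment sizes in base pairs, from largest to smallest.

ApaI sites (GGGCCC) start at positions 20, 40, 112, 130, 173.
ApaI cuts after base 5 of each site (before the last base), so after positions 24, 44, 116, 134, 177.
The EcoRV site (GATATC) starts at position 71.
EcoRV cuts after base 3 of each site, so after position 73.
Combined cut positions: 24, 44, 73, 116, 134, 177.
Circular molecule, 6 cuts → 6 fragments:
  25–44 → 20 bp
  45–73 → 29 bp
  74–116 → 43 bp
  117–134 → 18 bp
  135–177 → 43 bp
  178–213 then 1–24 → 36 + 24 = 60 bp
Sorted largest to smallest: 60, 43, 43, 29, 20, 18 bp.

60, 43, 43, 29, 20, 18 bp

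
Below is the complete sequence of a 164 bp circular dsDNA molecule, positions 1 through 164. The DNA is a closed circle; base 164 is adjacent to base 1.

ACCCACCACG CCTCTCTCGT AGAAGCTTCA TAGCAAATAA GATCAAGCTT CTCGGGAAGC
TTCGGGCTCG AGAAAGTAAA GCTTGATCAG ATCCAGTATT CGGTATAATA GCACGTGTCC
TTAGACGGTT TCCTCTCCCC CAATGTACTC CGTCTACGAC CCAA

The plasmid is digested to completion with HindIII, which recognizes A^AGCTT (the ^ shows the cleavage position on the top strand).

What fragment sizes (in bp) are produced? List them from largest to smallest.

HindIII sites (AAGCTT) start at positions 23, 45, 57, 79.
HindIII cuts after the first base of each site, so after positions 23, 45, 57, 79.
Circular molecule, 4 cuts → 4 fragments:
  24–45 → 22 bp
  46–57 → 12 bp
  58–79 → 22 bp
  80–164 then 1–23 → 85 + 23 = 108 bp
Sorted largest to smallest: 108, 22, 22, 12 bp.

108, 22, 22, 12 bp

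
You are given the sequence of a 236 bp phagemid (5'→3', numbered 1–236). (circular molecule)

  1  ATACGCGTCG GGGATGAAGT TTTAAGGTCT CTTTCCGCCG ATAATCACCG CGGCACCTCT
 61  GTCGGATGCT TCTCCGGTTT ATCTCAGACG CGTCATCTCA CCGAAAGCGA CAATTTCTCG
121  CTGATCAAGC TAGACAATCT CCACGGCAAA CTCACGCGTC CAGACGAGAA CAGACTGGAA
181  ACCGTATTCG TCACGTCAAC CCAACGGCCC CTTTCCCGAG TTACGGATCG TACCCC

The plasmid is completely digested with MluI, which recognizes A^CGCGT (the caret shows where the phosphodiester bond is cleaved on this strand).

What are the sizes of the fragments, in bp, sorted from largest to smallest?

85, 85, 66 bp

MluI sites (ACGCGT) start at positions 3, 88, 154.
MluI cuts after the first base of each site, so after positions 3, 88, 154.
Circular molecule, 3 cuts → 3 fragments:
  4–88 → 85 bp
  89–154 → 66 bp
  155–236 then 1–3 → 82 + 3 = 85 bp
Sorted largest to smallest: 85, 85, 66 bp.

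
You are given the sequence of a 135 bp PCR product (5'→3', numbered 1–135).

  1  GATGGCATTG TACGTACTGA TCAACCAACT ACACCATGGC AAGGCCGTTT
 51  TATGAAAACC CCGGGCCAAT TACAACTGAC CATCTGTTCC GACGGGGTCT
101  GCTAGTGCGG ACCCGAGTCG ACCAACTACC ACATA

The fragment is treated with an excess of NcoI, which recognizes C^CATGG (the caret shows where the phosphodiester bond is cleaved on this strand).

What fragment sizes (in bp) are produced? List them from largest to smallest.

101, 34 bp

The NcoI site (CCATGG) starts at position 34.
NcoI cuts after the first base of each site, so after position 34.
Linear molecule, 1 cut → 2 fragments:
  1–34 → 34 bp
  35–135 → 101 bp
Sorted largest to smallest: 101, 34 bp.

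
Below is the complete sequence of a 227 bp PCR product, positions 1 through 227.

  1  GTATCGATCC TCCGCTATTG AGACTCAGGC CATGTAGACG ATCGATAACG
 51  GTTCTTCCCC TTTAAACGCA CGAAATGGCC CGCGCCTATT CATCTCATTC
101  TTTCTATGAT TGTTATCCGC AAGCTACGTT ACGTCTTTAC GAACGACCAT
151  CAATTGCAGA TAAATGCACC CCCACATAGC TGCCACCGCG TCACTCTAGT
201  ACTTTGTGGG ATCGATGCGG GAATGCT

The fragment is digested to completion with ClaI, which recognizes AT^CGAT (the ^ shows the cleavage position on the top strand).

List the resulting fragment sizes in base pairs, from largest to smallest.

ClaI sites (ATCGAT) start at positions 3, 41, 211.
ClaI cuts after base 2 of each site, so after positions 4, 42, 212.
Linear molecule, 3 cuts → 4 fragments:
  1–4 → 4 bp
  5–42 → 38 bp
  43–212 → 170 bp
  213–227 → 15 bp
Sorted largest to smallest: 170, 38, 15, 4 bp.

170, 38, 15, 4 bp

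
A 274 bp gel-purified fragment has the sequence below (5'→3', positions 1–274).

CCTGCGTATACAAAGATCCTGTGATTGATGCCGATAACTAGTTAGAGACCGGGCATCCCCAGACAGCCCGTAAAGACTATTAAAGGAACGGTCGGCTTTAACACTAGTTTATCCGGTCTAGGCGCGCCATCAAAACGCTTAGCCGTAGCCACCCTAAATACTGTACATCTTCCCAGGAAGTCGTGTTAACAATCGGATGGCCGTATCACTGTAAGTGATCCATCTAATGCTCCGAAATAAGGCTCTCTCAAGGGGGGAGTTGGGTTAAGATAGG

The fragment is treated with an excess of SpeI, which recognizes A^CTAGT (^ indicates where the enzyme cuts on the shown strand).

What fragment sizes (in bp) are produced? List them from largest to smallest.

171, 66, 37 bp

SpeI sites (ACTAGT) start at positions 37, 103.
SpeI cuts after the first base of each site, so after positions 37, 103.
Linear molecule, 2 cuts → 3 fragments:
  1–37 → 37 bp
  38–103 → 66 bp
  104–274 → 171 bp
Sorted largest to smallest: 171, 66, 37 bp.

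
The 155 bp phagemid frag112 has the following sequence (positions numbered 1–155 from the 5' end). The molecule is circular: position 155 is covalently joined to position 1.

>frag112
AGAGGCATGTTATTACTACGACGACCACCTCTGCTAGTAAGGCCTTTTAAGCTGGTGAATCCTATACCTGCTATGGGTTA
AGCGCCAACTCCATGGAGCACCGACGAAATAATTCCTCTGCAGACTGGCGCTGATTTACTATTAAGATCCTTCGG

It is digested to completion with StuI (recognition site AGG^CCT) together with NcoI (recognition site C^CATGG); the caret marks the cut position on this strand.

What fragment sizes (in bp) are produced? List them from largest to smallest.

106, 49 bp

The StuI site (AGGCCT) starts at position 40.
StuI cuts after base 3 of each site, so after position 42.
The NcoI site (CCATGG) starts at position 91.
NcoI cuts after the first base of each site, so after position 91.
Combined cut positions: 42, 91.
Circular molecule, 2 cuts → 2 fragments:
  43–91 → 49 bp
  92–155 then 1–42 → 64 + 42 = 106 bp
Sorted largest to smallest: 106, 49 bp.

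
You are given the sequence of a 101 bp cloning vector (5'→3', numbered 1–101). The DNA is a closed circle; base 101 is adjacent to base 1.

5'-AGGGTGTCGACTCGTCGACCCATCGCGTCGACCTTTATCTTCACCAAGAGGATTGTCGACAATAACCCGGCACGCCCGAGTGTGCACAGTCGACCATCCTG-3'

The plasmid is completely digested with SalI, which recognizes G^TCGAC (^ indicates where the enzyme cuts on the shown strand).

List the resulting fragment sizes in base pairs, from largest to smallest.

SalI sites (GTCGAC) start at positions 6, 14, 27, 55, 89.
SalI cuts after the first base of each site, so after positions 6, 14, 27, 55, 89.
Circular molecule, 5 cuts → 5 fragments:
  7–14 → 8 bp
  15–27 → 13 bp
  28–55 → 28 bp
  56–89 → 34 bp
  90–101 then 1–6 → 12 + 6 = 18 bp
Sorted largest to smallest: 34, 28, 18, 13, 8 bp.

34, 28, 18, 13, 8 bp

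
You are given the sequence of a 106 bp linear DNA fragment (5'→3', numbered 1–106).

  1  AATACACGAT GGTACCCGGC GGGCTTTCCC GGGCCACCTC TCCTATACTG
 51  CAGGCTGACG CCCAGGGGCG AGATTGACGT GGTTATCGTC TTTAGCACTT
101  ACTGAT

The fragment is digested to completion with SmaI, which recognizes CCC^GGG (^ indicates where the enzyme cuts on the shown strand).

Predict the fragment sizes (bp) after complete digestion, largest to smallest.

The SmaI site (CCCGGG) starts at position 28.
SmaI cuts after base 3 of each site, so after position 30.
Linear molecule, 1 cut → 2 fragments:
  1–30 → 30 bp
  31–106 → 76 bp
Sorted largest to smallest: 76, 30 bp.

76, 30 bp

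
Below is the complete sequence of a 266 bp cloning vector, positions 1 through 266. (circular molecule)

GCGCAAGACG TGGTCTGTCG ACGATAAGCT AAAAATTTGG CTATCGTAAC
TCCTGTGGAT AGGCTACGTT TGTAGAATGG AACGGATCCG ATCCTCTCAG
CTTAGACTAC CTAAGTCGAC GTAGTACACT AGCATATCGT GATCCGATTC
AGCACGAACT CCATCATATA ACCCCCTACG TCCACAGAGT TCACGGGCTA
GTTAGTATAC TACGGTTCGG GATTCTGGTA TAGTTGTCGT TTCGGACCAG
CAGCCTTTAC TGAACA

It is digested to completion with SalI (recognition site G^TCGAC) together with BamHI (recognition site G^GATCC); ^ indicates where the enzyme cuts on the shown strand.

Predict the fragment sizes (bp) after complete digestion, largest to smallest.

SalI sites (GTCGAC) start at positions 17, 115.
SalI cuts after the first base of each site, so after positions 17, 115.
The BamHI site (GGATCC) starts at position 84.
BamHI cuts after the first base of each site, so after position 84.
Combined cut positions: 17, 84, 115.
Circular molecule, 3 cuts → 3 fragments:
  18–84 → 67 bp
  85–115 → 31 bp
  116–266 then 1–17 → 151 + 17 = 168 bp
Sorted largest to smallest: 168, 67, 31 bp.

168, 67, 31 bp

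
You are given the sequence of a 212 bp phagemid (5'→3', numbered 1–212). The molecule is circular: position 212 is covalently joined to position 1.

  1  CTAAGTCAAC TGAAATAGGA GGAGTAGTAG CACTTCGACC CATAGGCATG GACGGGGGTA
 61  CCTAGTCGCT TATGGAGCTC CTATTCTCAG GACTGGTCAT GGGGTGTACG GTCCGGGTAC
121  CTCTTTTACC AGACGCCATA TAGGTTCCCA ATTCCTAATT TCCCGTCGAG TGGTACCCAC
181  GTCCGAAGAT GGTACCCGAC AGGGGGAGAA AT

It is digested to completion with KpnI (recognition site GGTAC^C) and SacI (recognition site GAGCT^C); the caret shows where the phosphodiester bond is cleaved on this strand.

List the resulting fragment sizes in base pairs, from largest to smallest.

78, 56, 41, 19, 18 bp

KpnI sites (GGTACC) start at positions 57, 116, 172, 191.
KpnI cuts after base 5 of each site (before the last base), so after positions 61, 120, 176, 195.
The SacI site (GAGCTC) starts at position 75.
SacI cuts after base 5 of each site (before the last base), so after position 79.
Combined cut positions: 61, 79, 120, 176, 195.
Circular molecule, 5 cuts → 5 fragments:
  62–79 → 18 bp
  80–120 → 41 bp
  121–176 → 56 bp
  177–195 → 19 bp
  196–212 then 1–61 → 17 + 61 = 78 bp
Sorted largest to smallest: 78, 56, 41, 19, 18 bp.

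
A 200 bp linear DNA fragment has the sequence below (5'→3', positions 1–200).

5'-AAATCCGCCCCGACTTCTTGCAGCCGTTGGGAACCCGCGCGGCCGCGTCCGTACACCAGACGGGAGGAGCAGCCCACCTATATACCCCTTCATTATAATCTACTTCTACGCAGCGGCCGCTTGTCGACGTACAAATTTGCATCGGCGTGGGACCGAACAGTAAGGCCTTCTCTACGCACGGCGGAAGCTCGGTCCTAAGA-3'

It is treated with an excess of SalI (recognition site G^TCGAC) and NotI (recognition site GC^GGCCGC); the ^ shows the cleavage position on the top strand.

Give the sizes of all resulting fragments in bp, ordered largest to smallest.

The SalI site (GTCGAC) starts at position 123.
SalI cuts after the first base of each site, so after position 123.
NotI sites (GCGGCCGC) start at positions 39, 113.
NotI cuts after base 2 of each site, so after positions 40, 114.
Combined cut positions: 40, 114, 123.
Linear molecule, 3 cuts → 4 fragments:
  1–40 → 40 bp
  41–114 → 74 bp
  115–123 → 9 bp
  124–200 → 77 bp
Sorted largest to smallest: 77, 74, 40, 9 bp.

77, 74, 40, 9 bp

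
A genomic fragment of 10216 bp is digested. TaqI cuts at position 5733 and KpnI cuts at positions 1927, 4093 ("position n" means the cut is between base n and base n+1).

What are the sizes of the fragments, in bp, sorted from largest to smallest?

Combined cut positions (sorted): 1927, 4093, 5733.
Linear molecule, 3 cuts → 4 fragments:
  1927 − 0 = 1927 bp
  4093 − 1927 = 2166 bp
  5733 − 4093 = 1640 bp
  10216 − 5733 = 4483 bp
Sorted largest to smallest: 4483, 2166, 1927, 1640 bp.

4483, 2166, 1927, 1640 bp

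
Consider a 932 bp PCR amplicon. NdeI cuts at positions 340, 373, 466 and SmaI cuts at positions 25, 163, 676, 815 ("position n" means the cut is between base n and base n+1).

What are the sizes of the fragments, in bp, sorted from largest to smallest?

210, 177, 139, 138, 117, 93, 33, 25 bp

Combined cut positions (sorted): 25, 163, 340, 373, 466, 676, 815.
Linear molecule, 7 cuts → 8 fragments:
  25 − 0 = 25 bp
  163 − 25 = 138 bp
  340 − 163 = 177 bp
  373 − 340 = 33 bp
  466 − 373 = 93 bp
  676 − 466 = 210 bp
  815 − 676 = 139 bp
  932 − 815 = 117 bp
Sorted largest to smallest: 210, 177, 139, 138, 117, 93, 33, 25 bp.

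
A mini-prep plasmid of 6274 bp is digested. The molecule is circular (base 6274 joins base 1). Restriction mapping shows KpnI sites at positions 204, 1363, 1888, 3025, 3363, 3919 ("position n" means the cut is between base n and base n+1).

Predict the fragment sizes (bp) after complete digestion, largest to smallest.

Circular molecule, 6 cuts → 6 fragments:
  1363 − 204 = 1159 bp
  1888 − 1363 = 525 bp
  3025 − 1888 = 1137 bp
  3363 − 3025 = 338 bp
  3919 − 3363 = 556 bp
  wrap: 6274 − 3919 + 204 = 2559 bp
Sorted largest to smallest: 2559, 1159, 1137, 556, 525, 338 bp.

2559, 1159, 1137, 556, 525, 338 bp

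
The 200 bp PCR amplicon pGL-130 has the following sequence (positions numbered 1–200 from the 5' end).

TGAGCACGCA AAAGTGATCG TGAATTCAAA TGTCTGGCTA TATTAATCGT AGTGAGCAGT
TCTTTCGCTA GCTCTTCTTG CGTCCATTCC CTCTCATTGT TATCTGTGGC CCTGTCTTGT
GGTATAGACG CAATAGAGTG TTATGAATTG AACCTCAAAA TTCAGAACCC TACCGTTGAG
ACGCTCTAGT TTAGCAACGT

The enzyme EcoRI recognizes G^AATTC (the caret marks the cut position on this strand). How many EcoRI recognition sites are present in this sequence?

GAATTC occurs starting at position 22.
EcoRI cuts at 1 site.

1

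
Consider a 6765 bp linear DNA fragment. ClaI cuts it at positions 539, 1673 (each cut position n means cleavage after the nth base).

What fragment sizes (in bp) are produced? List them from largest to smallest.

5092, 1134, 539 bp

Linear molecule, 2 cuts → 3 fragments:
  539 − 0 = 539 bp
  1673 − 539 = 1134 bp
  6765 − 1673 = 5092 bp
Sorted largest to smallest: 5092, 1134, 539 bp.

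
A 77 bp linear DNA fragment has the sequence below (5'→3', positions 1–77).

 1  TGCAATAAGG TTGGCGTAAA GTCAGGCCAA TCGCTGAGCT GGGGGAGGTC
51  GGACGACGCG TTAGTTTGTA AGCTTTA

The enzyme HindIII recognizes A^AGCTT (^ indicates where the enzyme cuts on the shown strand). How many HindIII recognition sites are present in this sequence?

AAGCTT occurs starting at position 70.
HindIII cuts at 1 site.

1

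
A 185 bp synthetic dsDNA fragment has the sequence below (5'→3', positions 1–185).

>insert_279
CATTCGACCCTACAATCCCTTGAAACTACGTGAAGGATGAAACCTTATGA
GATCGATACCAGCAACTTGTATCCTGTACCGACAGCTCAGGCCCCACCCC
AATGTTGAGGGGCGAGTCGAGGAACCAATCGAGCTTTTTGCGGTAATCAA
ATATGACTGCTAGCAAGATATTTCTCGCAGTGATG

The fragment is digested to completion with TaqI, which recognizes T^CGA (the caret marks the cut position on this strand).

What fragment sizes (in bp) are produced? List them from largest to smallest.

64, 56, 49, 12, 4 bp

TaqI sites (TCGA) start at positions 4, 53, 117, 129.
TaqI cuts after the first base of each site, so after positions 4, 53, 117, 129.
Linear molecule, 4 cuts → 5 fragments:
  1–4 → 4 bp
  5–53 → 49 bp
  54–117 → 64 bp
  118–129 → 12 bp
  130–185 → 56 bp
Sorted largest to smallest: 64, 56, 49, 12, 4 bp.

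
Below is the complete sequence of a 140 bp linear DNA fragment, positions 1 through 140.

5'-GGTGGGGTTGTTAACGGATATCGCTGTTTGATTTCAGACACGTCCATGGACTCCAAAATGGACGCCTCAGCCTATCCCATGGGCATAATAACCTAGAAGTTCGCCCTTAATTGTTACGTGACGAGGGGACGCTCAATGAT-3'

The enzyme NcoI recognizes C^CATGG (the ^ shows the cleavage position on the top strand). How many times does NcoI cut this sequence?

2

CCATGG occurs starting at positions 44, 77.
NcoI cuts at 2 sites.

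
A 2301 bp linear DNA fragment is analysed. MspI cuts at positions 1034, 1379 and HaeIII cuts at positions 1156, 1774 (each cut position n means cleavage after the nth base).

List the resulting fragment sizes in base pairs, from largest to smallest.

1034, 527, 395, 223, 122 bp

Combined cut positions (sorted): 1034, 1156, 1379, 1774.
Linear molecule, 4 cuts → 5 fragments:
  1034 − 0 = 1034 bp
  1156 − 1034 = 122 bp
  1379 − 1156 = 223 bp
  1774 − 1379 = 395 bp
  2301 − 1774 = 527 bp
Sorted largest to smallest: 1034, 527, 395, 223, 122 bp.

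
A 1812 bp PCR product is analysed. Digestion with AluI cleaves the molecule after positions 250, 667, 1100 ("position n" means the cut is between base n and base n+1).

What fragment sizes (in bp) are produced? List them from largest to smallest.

712, 433, 417, 250 bp

Linear molecule, 3 cuts → 4 fragments:
  250 − 0 = 250 bp
  667 − 250 = 417 bp
  1100 − 667 = 433 bp
  1812 − 1100 = 712 bp
Sorted largest to smallest: 712, 433, 417, 250 bp.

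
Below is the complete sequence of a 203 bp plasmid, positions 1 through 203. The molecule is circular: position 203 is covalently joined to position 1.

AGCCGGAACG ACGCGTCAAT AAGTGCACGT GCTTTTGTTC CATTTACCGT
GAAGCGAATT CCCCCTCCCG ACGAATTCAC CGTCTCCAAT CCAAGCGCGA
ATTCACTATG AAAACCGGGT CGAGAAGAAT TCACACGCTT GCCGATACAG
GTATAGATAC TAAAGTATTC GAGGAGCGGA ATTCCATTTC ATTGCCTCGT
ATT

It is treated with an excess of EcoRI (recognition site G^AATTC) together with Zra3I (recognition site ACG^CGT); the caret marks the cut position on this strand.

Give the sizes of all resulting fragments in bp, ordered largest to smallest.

52, 43, 37, 28, 26, 17 bp

EcoRI sites (GAATTC) start at positions 56, 73, 99, 127, 179.
EcoRI cuts after the first base of each site, so after positions 56, 73, 99, 127, 179.
The Zra3I site (ACGCGT) starts at position 11.
Zra3I cuts after base 3 of each site, so after position 13.
Combined cut positions: 13, 56, 73, 99, 127, 179.
Circular molecule, 6 cuts → 6 fragments:
  14–56 → 43 bp
  57–73 → 17 bp
  74–99 → 26 bp
  100–127 → 28 bp
  128–179 → 52 bp
  180–203 then 1–13 → 24 + 13 = 37 bp
Sorted largest to smallest: 52, 43, 37, 28, 26, 17 bp.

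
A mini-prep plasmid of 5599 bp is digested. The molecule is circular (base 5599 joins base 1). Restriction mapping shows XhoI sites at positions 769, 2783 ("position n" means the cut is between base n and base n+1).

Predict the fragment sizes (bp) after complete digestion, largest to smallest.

3585, 2014 bp

Circular molecule, 2 cuts → 2 fragments:
  2783 − 769 = 2014 bp
  wrap: 5599 − 2783 + 769 = 3585 bp
Sorted largest to smallest: 3585, 2014 bp.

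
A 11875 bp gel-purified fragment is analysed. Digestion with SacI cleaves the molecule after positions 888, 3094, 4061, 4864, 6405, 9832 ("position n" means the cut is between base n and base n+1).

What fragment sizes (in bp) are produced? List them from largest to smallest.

3427, 2206, 2043, 1541, 967, 888, 803 bp

Linear molecule, 6 cuts → 7 fragments:
  888 − 0 = 888 bp
  3094 − 888 = 2206 bp
  4061 − 3094 = 967 bp
  4864 − 4061 = 803 bp
  6405 − 4864 = 1541 bp
  9832 − 6405 = 3427 bp
  11875 − 9832 = 2043 bp
Sorted largest to smallest: 3427, 2206, 2043, 1541, 967, 888, 803 bp.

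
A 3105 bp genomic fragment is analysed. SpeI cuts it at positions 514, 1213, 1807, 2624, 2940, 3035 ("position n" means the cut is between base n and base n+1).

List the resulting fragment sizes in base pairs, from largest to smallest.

817, 699, 594, 514, 316, 95, 70 bp

Linear molecule, 6 cuts → 7 fragments:
  514 − 0 = 514 bp
  1213 − 514 = 699 bp
  1807 − 1213 = 594 bp
  2624 − 1807 = 817 bp
  2940 − 2624 = 316 bp
  3035 − 2940 = 95 bp
  3105 − 3035 = 70 bp
Sorted largest to smallest: 817, 699, 594, 514, 316, 95, 70 bp.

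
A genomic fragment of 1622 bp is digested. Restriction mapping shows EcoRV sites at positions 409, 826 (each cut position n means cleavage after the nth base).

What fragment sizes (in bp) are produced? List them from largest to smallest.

Linear molecule, 2 cuts → 3 fragments:
  409 − 0 = 409 bp
  826 − 409 = 417 bp
  1622 − 826 = 796 bp
Sorted largest to smallest: 796, 417, 409 bp.

796, 417, 409 bp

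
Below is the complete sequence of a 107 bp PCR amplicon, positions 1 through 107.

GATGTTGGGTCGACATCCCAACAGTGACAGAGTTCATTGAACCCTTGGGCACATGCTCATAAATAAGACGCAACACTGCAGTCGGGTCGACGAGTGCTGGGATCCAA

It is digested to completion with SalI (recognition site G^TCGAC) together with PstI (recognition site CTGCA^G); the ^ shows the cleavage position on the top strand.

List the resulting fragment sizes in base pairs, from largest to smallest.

SalI sites (GTCGAC) start at positions 9, 86.
SalI cuts after the first base of each site, so after positions 9, 86.
The PstI site (CTGCAG) starts at position 76.
PstI cuts after base 5 of each site (before the last base), so after position 80.
Combined cut positions: 9, 80, 86.
Linear molecule, 3 cuts → 4 fragments:
  1–9 → 9 bp
  10–80 → 71 bp
  81–86 → 6 bp
  87–107 → 21 bp
Sorted largest to smallest: 71, 21, 9, 6 bp.

71, 21, 9, 6 bp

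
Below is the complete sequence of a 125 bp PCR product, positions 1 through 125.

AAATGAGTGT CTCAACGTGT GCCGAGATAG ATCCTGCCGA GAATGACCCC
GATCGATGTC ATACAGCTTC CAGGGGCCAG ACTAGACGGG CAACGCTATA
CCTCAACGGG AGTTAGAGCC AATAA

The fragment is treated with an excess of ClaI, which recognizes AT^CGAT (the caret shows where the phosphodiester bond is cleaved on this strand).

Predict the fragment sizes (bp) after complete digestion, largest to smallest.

The ClaI site (ATCGAT) starts at position 52.
ClaI cuts after base 2 of each site, so after position 53.
Linear molecule, 1 cut → 2 fragments:
  1–53 → 53 bp
  54–125 → 72 bp
Sorted largest to smallest: 72, 53 bp.

72, 53 bp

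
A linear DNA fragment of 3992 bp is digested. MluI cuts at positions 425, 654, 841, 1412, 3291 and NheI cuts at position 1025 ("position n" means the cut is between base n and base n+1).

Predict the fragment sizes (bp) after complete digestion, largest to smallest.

1879, 701, 425, 387, 229, 187, 184 bp

Combined cut positions (sorted): 425, 654, 841, 1025, 1412, 3291.
Linear molecule, 6 cuts → 7 fragments:
  425 − 0 = 425 bp
  654 − 425 = 229 bp
  841 − 654 = 187 bp
  1025 − 841 = 184 bp
  1412 − 1025 = 387 bp
  3291 − 1412 = 1879 bp
  3992 − 3291 = 701 bp
Sorted largest to smallest: 1879, 701, 425, 387, 229, 187, 184 bp.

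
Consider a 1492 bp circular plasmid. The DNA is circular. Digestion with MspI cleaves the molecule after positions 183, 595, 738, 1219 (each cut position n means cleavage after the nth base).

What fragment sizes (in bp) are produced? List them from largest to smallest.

Circular molecule, 4 cuts → 4 fragments:
  595 − 183 = 412 bp
  738 − 595 = 143 bp
  1219 − 738 = 481 bp
  wrap: 1492 − 1219 + 183 = 456 bp
Sorted largest to smallest: 481, 456, 412, 143 bp.

481, 456, 412, 143 bp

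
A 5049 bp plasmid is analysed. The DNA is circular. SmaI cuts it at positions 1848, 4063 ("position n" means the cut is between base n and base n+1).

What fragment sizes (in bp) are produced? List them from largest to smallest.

Circular molecule, 2 cuts → 2 fragments:
  4063 − 1848 = 2215 bp
  wrap: 5049 − 4063 + 1848 = 2834 bp
Sorted largest to smallest: 2834, 2215 bp.

2834, 2215 bp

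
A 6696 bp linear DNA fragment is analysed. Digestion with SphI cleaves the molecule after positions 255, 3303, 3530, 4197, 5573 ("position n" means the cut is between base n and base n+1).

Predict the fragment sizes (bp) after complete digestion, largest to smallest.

3048, 1376, 1123, 667, 255, 227 bp

Linear molecule, 5 cuts → 6 fragments:
  255 − 0 = 255 bp
  3303 − 255 = 3048 bp
  3530 − 3303 = 227 bp
  4197 − 3530 = 667 bp
  5573 − 4197 = 1376 bp
  6696 − 5573 = 1123 bp
Sorted largest to smallest: 3048, 1376, 1123, 667, 255, 227 bp.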